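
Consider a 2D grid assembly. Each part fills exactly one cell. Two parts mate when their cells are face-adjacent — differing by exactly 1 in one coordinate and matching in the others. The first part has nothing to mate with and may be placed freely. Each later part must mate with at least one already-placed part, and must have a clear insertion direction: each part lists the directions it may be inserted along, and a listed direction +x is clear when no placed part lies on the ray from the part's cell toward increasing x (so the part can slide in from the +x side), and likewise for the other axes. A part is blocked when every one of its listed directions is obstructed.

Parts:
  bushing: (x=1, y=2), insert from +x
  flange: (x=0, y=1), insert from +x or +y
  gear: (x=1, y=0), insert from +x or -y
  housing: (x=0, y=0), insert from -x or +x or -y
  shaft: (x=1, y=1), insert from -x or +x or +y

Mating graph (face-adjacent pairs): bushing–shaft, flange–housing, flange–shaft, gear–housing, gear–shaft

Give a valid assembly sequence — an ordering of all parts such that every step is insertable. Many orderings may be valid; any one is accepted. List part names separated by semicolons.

1. flange@(0, 1) [+x clear] — {flange}
2. shaft@(1, 1) [+x clear] — {flange, shaft}
3. gear@(1, 0) [+x clear] — {flange, gear, shaft}
4. housing@(0, 0) [-x clear] — {flange, gear, housing, shaft}
5. bushing@(1, 2) [+x clear] — {bushing, flange, gear, housing, shaft}

flange; shaft; gear; housing; bushing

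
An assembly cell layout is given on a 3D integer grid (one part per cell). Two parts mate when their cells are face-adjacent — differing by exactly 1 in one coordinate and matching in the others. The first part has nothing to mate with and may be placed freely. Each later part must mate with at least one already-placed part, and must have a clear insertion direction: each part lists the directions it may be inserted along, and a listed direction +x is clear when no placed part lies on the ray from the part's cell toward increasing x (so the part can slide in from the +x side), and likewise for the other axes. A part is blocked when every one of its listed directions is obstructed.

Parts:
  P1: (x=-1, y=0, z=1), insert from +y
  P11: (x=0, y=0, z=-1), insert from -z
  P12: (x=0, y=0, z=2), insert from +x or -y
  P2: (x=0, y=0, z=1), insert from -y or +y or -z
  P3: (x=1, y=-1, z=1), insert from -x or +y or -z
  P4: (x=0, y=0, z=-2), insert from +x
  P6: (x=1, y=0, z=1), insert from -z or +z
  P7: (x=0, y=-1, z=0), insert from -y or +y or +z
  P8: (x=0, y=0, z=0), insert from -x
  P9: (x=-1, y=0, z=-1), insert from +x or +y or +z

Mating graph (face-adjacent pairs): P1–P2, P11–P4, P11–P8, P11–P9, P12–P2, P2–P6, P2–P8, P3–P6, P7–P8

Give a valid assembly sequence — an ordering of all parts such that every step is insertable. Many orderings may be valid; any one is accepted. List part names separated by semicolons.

P2; P8; P7; P11; P9; P4; P6; P3; P12; P1

1. P2@(0, 0, 1) [-y clear] — {P2}
2. P8@(0, 0, 0) [-x clear] — {P2, P8}
3. P7@(0, -1, 0) [-y clear] — {P2, P7, P8}
4. P11@(0, 0, -1) [-z clear] — {P11, P2, P7, P8}
5. P9@(-1, 0, -1) [+y clear] — {P11, P2, P7, P8, P9}
6. P4@(0, 0, -2) [+x clear] — {P11, P2, P4, P7, P8, P9}
7. P6@(1, 0, 1) [-z clear] — {P11, P2, P4, P6, P7, P8, P9}
8. P3@(1, -1, 1) [-x clear] — {P11, P2, P3, P4, P6, P7, P8, P9}
9. P12@(0, 0, 2) [+x clear] — {P11, P12, P2, P3, P4, P6, P7, P8, P9}
10. P1@(-1, 0, 1) [+y clear] — {P1, P11, P12, P2, P3, P4, P6, P7, P8, P9}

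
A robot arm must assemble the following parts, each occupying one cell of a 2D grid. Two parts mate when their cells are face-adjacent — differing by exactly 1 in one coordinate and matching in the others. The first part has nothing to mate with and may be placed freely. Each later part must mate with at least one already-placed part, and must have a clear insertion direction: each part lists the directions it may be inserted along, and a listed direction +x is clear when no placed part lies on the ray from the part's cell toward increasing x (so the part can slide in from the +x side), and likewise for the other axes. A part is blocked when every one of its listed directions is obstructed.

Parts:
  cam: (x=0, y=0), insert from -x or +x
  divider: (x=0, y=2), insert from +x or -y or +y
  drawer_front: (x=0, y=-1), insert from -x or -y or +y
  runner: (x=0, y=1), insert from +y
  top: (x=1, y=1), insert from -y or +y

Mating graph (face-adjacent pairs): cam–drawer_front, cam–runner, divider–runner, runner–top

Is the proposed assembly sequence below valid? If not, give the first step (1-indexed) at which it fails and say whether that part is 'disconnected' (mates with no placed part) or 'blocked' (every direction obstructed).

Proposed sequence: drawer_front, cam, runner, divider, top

Valid

1. drawer_front@(0, -1) [-x clear] — {drawer_front}
2. cam@(0, 0) [-x clear] — {cam, drawer_front}
3. runner@(0, 1) [+y clear] — {cam, drawer_front, runner}
4. divider@(0, 2) [+x clear] — {cam, divider, drawer_front, runner}
5. top@(1, 1) [-y clear] — {cam, divider, drawer_front, runner, top}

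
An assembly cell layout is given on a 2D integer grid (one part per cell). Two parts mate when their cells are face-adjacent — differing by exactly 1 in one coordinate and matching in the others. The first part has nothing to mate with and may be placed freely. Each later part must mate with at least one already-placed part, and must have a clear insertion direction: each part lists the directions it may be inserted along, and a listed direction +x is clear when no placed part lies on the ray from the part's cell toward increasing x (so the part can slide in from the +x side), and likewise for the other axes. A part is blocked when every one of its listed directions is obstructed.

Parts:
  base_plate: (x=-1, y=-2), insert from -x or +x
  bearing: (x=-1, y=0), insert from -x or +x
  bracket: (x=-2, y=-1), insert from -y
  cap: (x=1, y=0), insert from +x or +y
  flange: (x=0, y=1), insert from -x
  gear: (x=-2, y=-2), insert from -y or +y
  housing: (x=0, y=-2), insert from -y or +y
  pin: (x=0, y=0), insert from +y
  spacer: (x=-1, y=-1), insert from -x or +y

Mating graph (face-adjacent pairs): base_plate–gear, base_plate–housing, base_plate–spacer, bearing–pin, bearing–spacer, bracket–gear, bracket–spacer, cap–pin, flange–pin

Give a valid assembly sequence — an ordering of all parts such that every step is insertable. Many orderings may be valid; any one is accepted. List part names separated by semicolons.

pin; cap; bearing; spacer; base_plate; flange; housing; bracket; gear

1. pin@(0, 0) [+y clear] — {pin}
2. cap@(1, 0) [+x clear] — {cap, pin}
3. bearing@(-1, 0) [-x clear] — {bearing, cap, pin}
4. spacer@(-1, -1) [-x clear] — {bearing, cap, pin, spacer}
5. base_plate@(-1, -2) [-x clear] — {base_plate, bearing, cap, pin, spacer}
6. flange@(0, 1) [-x clear] — {base_plate, bearing, cap, flange, pin, spacer}
7. housing@(0, -2) [-y clear] — {base_plate, bearing, cap, flange, housing, pin, spacer}
8. bracket@(-2, -1) [-y clear] — {base_plate, bearing, bracket, cap, flange, housing, pin, spacer}
9. gear@(-2, -2) [-y clear] — {base_plate, bearing, bracket, cap, flange, gear, housing, pin, spacer}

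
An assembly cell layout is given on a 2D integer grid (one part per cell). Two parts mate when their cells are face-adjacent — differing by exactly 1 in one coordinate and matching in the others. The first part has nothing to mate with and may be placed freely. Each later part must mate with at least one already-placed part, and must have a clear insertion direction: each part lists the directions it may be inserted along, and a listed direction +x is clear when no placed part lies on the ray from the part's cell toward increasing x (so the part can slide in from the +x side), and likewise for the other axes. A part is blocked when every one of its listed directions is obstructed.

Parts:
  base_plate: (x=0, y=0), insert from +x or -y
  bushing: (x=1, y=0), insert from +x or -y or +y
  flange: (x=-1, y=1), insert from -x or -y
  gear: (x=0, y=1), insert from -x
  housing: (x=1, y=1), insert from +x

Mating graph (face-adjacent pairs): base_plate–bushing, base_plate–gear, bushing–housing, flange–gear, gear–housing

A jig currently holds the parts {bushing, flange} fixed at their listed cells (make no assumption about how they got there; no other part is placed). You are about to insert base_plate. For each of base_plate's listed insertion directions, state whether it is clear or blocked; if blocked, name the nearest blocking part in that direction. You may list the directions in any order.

+x: blocked by bushing; -y: clear

+x: nearest on ray is bushing@(1, 0) ⇒ blocked
-y: ray from base_plate(0, 0) has no placed part ⇒ clear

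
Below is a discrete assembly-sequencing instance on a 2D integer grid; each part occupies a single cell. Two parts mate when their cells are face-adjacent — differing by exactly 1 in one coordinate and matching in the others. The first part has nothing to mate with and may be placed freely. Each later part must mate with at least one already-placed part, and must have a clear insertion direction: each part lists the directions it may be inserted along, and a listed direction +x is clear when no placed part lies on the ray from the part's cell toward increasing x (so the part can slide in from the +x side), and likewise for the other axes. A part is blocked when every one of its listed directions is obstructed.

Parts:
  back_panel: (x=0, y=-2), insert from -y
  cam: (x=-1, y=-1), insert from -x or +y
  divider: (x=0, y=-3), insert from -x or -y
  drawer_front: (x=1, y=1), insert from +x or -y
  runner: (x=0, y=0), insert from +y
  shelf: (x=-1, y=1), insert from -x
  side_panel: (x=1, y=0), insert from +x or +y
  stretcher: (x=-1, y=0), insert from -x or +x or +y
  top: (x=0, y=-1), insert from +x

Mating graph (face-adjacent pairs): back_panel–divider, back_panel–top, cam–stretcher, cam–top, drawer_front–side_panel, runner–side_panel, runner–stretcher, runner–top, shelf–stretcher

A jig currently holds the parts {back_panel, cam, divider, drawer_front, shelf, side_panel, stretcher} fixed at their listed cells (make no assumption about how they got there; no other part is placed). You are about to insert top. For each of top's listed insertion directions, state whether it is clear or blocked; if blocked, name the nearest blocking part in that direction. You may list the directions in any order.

+x: clear

+x: ray from top(0, -1) has no placed part ⇒ clear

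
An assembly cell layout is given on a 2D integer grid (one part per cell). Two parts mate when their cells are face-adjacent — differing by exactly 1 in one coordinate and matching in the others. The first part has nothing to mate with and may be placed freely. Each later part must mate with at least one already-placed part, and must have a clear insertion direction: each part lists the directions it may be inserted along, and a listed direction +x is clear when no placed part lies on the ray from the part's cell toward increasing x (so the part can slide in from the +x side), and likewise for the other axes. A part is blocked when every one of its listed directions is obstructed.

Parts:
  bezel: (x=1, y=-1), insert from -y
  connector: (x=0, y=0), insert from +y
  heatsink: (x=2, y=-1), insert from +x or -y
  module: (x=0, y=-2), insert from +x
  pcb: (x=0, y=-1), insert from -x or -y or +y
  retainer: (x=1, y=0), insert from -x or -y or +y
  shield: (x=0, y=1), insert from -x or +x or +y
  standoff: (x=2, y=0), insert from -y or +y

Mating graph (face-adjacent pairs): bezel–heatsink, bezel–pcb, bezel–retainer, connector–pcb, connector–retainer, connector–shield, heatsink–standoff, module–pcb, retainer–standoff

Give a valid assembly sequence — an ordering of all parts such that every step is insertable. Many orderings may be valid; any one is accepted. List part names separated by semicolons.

heatsink; standoff; bezel; retainer; connector; shield; pcb; module

1. heatsink@(2, -1) [+x clear] — {heatsink}
2. standoff@(2, 0) [+y clear] — {heatsink, standoff}
3. bezel@(1, -1) [-y clear] — {bezel, heatsink, standoff}
4. retainer@(1, 0) [-x clear] — {bezel, heatsink, retainer, standoff}
5. connector@(0, 0) [+y clear] — {bezel, connector, heatsink, retainer, standoff}
6. shield@(0, 1) [-x clear] — {bezel, connector, heatsink, retainer, shield, standoff}
7. pcb@(0, -1) [-x clear] — {bezel, connector, heatsink, pcb, retainer, shield, standoff}
8. module@(0, -2) [+x clear] — {bezel, connector, heatsink, module, pcb, retainer, shield, standoff}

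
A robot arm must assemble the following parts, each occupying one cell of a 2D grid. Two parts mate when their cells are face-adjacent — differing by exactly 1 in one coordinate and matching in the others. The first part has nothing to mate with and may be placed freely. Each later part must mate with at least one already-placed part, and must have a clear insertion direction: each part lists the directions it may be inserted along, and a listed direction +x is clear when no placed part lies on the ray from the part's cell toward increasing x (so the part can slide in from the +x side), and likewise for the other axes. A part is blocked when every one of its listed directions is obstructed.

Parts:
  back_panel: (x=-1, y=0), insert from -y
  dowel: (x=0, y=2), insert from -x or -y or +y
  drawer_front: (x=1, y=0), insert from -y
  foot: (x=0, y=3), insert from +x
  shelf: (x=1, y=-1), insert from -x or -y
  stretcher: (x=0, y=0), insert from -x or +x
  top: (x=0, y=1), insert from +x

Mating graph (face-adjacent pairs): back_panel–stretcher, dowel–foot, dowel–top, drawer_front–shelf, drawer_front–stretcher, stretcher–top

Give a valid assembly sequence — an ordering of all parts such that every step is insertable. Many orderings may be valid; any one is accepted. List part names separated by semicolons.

drawer_front; shelf; stretcher; back_panel; top; dowel; foot

1. drawer_front@(1, 0) [-y clear] — {drawer_front}
2. shelf@(1, -1) [-x clear] — {drawer_front, shelf}
3. stretcher@(0, 0) [-x clear] — {drawer_front, shelf, stretcher}
4. back_panel@(-1, 0) [-y clear] — {back_panel, drawer_front, shelf, stretcher}
5. top@(0, 1) [+x clear] — {back_panel, drawer_front, shelf, stretcher, top}
6. dowel@(0, 2) [-x clear] — {back_panel, dowel, drawer_front, shelf, stretcher, top}
7. foot@(0, 3) [+x clear] — {back_panel, dowel, drawer_front, foot, shelf, stretcher, top}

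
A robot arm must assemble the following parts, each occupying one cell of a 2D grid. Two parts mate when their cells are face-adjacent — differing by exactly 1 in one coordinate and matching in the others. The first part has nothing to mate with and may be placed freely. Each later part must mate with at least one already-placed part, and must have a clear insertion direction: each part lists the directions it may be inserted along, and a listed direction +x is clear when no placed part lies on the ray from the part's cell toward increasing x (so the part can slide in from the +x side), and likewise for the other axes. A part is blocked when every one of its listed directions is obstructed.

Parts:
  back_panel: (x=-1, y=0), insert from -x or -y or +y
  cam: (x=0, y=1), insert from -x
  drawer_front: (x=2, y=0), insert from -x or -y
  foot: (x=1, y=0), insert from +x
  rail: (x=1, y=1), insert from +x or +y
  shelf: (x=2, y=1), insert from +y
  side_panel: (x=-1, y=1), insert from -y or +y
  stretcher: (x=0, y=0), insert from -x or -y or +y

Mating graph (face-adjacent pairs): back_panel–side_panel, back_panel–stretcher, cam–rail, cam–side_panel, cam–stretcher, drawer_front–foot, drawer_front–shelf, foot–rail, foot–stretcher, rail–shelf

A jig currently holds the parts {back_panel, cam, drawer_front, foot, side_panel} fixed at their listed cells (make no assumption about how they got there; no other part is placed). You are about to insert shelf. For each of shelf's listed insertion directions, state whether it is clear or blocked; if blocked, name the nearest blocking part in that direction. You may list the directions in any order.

+y: ray from shelf(2, 1) has no placed part ⇒ clear

+y: clear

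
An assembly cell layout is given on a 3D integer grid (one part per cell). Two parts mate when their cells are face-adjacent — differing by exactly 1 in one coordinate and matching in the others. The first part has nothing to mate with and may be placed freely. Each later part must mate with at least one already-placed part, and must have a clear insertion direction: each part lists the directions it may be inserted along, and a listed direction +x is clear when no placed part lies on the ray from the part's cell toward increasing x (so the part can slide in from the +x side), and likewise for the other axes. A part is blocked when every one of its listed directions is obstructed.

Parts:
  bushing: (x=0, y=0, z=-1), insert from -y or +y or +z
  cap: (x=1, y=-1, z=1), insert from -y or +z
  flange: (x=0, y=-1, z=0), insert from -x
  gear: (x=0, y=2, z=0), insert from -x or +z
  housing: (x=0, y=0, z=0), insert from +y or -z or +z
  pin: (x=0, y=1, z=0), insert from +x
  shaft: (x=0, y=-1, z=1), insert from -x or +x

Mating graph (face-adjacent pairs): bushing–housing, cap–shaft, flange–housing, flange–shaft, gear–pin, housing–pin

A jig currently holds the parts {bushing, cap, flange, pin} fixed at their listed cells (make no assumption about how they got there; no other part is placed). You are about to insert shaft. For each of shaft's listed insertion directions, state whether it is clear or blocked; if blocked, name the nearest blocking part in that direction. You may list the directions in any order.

+x: blocked by cap; -x: clear

-x: ray from shaft(0, -1, 1) has no placed part ⇒ clear
+x: nearest on ray is cap@(1, -1, 1) ⇒ blocked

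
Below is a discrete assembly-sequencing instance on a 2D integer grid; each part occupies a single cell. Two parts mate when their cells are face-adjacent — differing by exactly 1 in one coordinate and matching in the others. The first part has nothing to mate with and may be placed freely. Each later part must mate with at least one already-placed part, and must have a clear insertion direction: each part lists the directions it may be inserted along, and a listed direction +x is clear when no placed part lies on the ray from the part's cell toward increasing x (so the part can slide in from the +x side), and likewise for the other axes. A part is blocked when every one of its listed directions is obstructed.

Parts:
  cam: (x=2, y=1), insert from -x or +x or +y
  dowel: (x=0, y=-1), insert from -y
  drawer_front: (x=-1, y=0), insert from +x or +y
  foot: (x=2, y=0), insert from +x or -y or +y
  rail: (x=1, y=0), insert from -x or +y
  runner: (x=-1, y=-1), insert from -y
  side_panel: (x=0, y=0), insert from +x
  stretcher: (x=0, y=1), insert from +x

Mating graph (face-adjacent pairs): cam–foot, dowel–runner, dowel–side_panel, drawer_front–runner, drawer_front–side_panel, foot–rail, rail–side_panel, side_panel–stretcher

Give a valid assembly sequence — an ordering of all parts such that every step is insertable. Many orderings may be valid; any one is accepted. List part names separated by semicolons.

runner; drawer_front; dowel; side_panel; stretcher; rail; foot; cam

1. runner@(-1, -1) [-y clear] — {runner}
2. drawer_front@(-1, 0) [+x clear] — {drawer_front, runner}
3. dowel@(0, -1) [-y clear] — {dowel, drawer_front, runner}
4. side_panel@(0, 0) [+x clear] — {dowel, drawer_front, runner, side_panel}
5. stretcher@(0, 1) [+x clear] — {dowel, drawer_front, runner, side_panel, stretcher}
6. rail@(1, 0) [+y clear] — {dowel, drawer_front, rail, runner, side_panel, stretcher}
7. foot@(2, 0) [+x clear] — {dowel, drawer_front, foot, rail, runner, side_panel, stretcher}
8. cam@(2, 1) [+x clear] — {cam, dowel, drawer_front, foot, rail, runner, side_panel, stretcher}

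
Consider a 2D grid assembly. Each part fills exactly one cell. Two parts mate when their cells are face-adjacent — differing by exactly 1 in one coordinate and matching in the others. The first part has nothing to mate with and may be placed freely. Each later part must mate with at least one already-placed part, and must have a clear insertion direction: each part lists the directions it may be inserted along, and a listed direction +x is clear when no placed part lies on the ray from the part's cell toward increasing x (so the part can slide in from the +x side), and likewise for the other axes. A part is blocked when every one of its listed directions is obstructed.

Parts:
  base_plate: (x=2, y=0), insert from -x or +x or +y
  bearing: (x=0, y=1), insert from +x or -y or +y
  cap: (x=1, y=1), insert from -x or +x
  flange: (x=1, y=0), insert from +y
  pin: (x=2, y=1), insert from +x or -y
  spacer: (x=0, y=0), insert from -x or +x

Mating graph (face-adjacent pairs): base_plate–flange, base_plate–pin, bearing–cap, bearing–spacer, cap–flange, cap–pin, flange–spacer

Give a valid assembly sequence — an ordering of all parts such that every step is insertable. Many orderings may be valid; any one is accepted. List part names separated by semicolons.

bearing; spacer; flange; cap; pin; base_plate

1. bearing@(0, 1) [+x clear] — {bearing}
2. spacer@(0, 0) [-x clear] — {bearing, spacer}
3. flange@(1, 0) [+y clear] — {bearing, flange, spacer}
4. cap@(1, 1) [+x clear] — {bearing, cap, flange, spacer}
5. pin@(2, 1) [+x clear] — {bearing, cap, flange, pin, spacer}
6. base_plate@(2, 0) [+x clear] — {base_plate, bearing, cap, flange, pin, spacer}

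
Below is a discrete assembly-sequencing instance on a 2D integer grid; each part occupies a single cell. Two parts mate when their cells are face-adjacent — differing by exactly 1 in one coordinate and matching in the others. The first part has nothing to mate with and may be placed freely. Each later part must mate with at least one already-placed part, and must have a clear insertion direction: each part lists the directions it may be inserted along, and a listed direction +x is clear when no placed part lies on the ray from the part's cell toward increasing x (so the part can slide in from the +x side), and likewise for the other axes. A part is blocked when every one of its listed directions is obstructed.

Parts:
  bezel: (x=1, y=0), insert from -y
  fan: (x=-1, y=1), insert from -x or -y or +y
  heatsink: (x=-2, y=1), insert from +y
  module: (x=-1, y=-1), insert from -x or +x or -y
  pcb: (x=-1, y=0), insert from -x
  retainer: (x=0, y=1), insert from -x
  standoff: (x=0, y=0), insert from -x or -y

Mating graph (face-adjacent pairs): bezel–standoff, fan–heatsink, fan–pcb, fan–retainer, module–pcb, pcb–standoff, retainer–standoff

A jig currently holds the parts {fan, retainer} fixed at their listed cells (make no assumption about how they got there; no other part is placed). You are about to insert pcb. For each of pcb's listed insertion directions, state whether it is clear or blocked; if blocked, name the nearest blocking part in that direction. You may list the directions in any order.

-x: ray from pcb(-1, 0) has no placed part ⇒ clear

-x: clear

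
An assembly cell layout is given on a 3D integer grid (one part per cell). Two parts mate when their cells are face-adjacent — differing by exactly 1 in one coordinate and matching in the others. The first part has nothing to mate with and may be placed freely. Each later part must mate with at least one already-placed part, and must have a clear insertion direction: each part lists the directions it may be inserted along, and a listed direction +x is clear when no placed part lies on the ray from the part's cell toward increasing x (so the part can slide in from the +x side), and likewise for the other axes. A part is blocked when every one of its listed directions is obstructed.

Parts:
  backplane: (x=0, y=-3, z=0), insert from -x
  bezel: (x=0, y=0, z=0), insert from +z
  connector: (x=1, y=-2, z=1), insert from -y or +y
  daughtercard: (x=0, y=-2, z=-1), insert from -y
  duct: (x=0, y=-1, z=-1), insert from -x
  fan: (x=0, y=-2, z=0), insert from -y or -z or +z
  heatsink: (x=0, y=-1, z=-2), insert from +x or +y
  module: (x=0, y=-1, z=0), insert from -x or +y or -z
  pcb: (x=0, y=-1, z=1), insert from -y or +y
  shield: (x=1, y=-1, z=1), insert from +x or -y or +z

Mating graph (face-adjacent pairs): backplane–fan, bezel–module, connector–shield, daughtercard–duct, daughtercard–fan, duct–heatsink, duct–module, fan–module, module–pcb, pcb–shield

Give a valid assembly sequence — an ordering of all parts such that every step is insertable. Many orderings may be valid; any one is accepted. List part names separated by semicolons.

connector; shield; pcb; module; bezel; duct; daughtercard; heatsink; fan; backplane

1. connector@(1, -2, 1) [-y clear] — {connector}
2. shield@(1, -1, 1) [+x clear] — {connector, shield}
3. pcb@(0, -1, 1) [-y clear] — {connector, pcb, shield}
4. module@(0, -1, 0) [-x clear] — {connector, module, pcb, shield}
5. bezel@(0, 0, 0) [+z clear] — {bezel, connector, module, pcb, shield}
6. duct@(0, -1, -1) [-x clear] — {bezel, connector, duct, module, pcb, shield}
7. daughtercard@(0, -2, -1) [-y clear] — {bezel, connector, daughtercard, duct, module, pcb, shield}
8. heatsink@(0, -1, -2) [+x clear] — {bezel, connector, daughtercard, duct, heatsink, module, pcb, shield}
9. fan@(0, -2, 0) [-y clear] — {bezel, connector, daughtercard, duct, fan, heatsink, module, pcb, shield}
10. backplane@(0, -3, 0) [-x clear] — {backplane, bezel, connector, daughtercard, duct, fan, heatsink, module, pcb, shield}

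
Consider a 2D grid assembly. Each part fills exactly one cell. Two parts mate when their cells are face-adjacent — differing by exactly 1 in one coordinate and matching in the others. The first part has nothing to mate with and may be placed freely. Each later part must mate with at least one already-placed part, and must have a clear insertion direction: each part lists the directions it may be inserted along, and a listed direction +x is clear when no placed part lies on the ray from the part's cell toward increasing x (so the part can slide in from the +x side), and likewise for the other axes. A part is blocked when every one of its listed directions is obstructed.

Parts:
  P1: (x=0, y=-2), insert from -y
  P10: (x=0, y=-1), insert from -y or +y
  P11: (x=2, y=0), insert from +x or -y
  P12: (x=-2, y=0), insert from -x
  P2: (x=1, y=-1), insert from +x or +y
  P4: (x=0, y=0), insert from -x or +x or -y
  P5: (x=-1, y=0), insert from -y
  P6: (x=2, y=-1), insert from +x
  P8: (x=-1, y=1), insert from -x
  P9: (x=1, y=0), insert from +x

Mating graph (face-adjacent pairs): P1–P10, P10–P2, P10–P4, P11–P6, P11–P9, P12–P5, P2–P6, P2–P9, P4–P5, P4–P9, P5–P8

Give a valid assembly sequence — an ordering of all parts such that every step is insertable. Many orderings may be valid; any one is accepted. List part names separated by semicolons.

P10; P1; P2; P9; P11; P4; P5; P8; P6; P12

1. P10@(0, -1) [-y clear] — {P10}
2. P1@(0, -2) [-y clear] — {P1, P10}
3. P2@(1, -1) [+x clear] — {P1, P10, P2}
4. P9@(1, 0) [+x clear] — {P1, P10, P2, P9}
5. P11@(2, 0) [+x clear] — {P1, P10, P11, P2, P9}
6. P4@(0, 0) [-x clear] — {P1, P10, P11, P2, P4, P9}
7. P5@(-1, 0) [-y clear] — {P1, P10, P11, P2, P4, P5, P9}
8. P8@(-1, 1) [-x clear] — {P1, P10, P11, P2, P4, P5, P8, P9}
9. P6@(2, -1) [+x clear] — {P1, P10, P11, P2, P4, P5, P6, P8, P9}
10. P12@(-2, 0) [-x clear] — {P1, P10, P11, P12, P2, P4, P5, P6, P8, P9}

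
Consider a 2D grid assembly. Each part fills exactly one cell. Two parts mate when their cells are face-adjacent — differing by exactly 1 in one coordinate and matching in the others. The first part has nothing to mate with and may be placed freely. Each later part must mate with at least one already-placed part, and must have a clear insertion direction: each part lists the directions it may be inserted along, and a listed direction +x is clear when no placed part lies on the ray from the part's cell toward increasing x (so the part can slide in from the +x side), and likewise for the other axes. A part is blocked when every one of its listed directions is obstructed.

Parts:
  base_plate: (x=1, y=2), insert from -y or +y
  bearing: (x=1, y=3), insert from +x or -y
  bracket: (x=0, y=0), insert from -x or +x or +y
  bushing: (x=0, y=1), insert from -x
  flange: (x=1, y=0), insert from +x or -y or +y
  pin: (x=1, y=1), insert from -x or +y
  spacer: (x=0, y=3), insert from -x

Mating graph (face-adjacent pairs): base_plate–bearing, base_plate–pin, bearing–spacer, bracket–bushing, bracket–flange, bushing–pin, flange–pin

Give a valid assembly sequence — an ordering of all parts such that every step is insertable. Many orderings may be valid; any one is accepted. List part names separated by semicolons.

bearing; spacer; base_plate; pin; bushing; bracket; flange

1. bearing@(1, 3) [+x clear] — {bearing}
2. spacer@(0, 3) [-x clear] — {bearing, spacer}
3. base_plate@(1, 2) [-y clear] — {base_plate, bearing, spacer}
4. pin@(1, 1) [-x clear] — {base_plate, bearing, pin, spacer}
5. bushing@(0, 1) [-x clear] — {base_plate, bearing, bushing, pin, spacer}
6. bracket@(0, 0) [-x clear] — {base_plate, bearing, bracket, bushing, pin, spacer}
7. flange@(1, 0) [+x clear] — {base_plate, bearing, bracket, bushing, flange, pin, spacer}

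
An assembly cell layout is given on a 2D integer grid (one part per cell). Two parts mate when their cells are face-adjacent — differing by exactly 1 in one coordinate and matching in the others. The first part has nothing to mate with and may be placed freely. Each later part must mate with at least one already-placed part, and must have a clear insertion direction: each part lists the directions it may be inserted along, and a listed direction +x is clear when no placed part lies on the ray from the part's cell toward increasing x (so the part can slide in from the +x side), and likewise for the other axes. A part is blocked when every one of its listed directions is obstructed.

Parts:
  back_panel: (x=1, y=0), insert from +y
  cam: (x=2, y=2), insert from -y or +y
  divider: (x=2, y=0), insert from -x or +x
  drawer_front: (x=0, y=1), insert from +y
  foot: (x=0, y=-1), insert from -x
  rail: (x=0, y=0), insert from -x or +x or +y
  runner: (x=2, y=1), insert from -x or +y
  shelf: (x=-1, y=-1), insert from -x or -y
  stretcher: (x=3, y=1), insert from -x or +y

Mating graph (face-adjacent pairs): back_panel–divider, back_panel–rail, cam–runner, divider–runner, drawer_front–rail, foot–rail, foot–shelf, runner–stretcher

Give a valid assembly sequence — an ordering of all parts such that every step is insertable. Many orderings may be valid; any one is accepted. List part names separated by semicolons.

1. drawer_front@(0, 1) [+y clear] — {drawer_front}
2. rail@(0, 0) [-x clear] — {drawer_front, rail}
3. back_panel@(1, 0) [+y clear] — {back_panel, drawer_front, rail}
4. divider@(2, 0) [+x clear] — {back_panel, divider, drawer_front, rail}
5. runner@(2, 1) [+y clear] — {back_panel, divider, drawer_front, rail, runner}
6. cam@(2, 2) [+y clear] — {back_panel, cam, divider, drawer_front, rail, runner}
7. foot@(0, -1) [-x clear] — {back_panel, cam, divider, drawer_front, foot, rail, runner}
8. shelf@(-1, -1) [-x clear] — {back_panel, cam, divider, drawer_front, foot, rail, runner, shelf}
9. stretcher@(3, 1) [+y clear] — {back_panel, cam, divider, drawer_front, foot, rail, runner, shelf, stretcher}

drawer_front; rail; back_panel; divider; runner; cam; foot; shelf; stretcher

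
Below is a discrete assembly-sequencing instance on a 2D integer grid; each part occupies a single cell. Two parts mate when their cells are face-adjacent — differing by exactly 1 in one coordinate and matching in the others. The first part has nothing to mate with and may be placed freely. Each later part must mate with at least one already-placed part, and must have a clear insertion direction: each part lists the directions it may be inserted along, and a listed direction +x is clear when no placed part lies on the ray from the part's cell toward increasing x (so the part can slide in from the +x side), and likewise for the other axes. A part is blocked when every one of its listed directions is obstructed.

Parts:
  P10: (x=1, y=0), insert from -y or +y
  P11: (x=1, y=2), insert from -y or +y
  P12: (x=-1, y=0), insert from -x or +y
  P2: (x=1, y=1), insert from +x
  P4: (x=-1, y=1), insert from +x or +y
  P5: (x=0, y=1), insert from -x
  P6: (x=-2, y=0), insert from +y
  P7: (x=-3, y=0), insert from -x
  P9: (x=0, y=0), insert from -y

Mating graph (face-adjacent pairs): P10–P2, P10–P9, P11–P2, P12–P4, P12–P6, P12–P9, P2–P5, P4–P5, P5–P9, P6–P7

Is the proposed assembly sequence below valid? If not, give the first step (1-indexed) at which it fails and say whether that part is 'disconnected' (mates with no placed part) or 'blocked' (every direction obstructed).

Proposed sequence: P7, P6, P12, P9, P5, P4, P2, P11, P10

Valid

1. P7@(-3, 0) [-x clear] — {P7}
2. P6@(-2, 0) [+y clear] — {P6, P7}
3. P12@(-1, 0) [+y clear] — {P12, P6, P7}
4. P9@(0, 0) [-y clear] — {P12, P6, P7, P9}
5. P5@(0, 1) [-x clear] — {P12, P5, P6, P7, P9}
6. P4@(-1, 1) [+y clear] — {P12, P4, P5, P6, P7, P9}
7. P2@(1, 1) [+x clear] — {P12, P2, P4, P5, P6, P7, P9}
8. P11@(1, 2) [+y clear] — {P11, P12, P2, P4, P5, P6, P7, P9}
9. P10@(1, 0) [-y clear] — {P10, P11, P12, P2, P4, P5, P6, P7, P9}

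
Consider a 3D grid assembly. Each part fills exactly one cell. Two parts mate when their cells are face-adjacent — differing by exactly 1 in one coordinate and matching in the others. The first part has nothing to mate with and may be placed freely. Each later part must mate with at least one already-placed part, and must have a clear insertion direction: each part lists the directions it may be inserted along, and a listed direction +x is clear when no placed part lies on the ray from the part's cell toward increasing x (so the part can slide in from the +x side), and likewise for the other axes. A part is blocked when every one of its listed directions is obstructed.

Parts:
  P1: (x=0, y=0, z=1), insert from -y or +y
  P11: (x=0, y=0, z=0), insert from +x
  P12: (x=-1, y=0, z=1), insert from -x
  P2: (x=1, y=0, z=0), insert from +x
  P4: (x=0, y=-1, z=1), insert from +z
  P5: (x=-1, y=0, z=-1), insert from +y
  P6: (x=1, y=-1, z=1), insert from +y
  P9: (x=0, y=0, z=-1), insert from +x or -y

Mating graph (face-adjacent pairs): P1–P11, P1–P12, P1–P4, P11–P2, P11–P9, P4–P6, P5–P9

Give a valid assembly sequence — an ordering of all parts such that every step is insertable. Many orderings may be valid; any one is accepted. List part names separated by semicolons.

1. P1@(0, 0, 1) [-y clear] — {P1}
2. P4@(0, -1, 1) [+z clear] — {P1, P4}
3. P6@(1, -1, 1) [+y clear] — {P1, P4, P6}
4. P12@(-1, 0, 1) [-x clear] — {P1, P12, P4, P6}
5. P11@(0, 0, 0) [+x clear] — {P1, P11, P12, P4, P6}
6. P9@(0, 0, -1) [+x clear] — {P1, P11, P12, P4, P6, P9}
7. P5@(-1, 0, -1) [+y clear] — {P1, P11, P12, P4, P5, P6, P9}
8. P2@(1, 0, 0) [+x clear] — {P1, P11, P12, P2, P4, P5, P6, P9}

P1; P4; P6; P12; P11; P9; P5; P2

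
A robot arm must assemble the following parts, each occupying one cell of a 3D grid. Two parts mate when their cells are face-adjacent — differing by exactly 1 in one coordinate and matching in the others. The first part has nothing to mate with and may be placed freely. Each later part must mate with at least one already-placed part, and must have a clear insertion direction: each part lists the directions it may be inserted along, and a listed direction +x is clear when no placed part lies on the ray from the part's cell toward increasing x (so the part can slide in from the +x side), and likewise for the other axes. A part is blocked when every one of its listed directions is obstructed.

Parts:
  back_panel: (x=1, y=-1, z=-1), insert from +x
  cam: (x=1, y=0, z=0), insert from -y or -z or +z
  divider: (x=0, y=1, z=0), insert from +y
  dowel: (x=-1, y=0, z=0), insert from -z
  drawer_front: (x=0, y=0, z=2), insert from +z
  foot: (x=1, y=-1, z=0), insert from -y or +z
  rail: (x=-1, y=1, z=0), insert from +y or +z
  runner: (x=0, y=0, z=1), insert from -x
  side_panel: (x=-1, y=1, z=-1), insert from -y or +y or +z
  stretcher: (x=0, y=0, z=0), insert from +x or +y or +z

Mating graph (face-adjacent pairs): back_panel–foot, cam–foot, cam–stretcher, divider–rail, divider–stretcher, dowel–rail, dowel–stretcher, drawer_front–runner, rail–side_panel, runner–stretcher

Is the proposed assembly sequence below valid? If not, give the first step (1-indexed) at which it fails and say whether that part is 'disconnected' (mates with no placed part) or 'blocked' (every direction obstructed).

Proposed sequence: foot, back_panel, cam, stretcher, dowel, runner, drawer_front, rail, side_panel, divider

1. foot@(1, -1, 0) [-y clear] — {foot}
2. back_panel@(1, -1, -1) [+x clear] — {back_panel, foot}
3. cam@(1, 0, 0) [-z clear] — {back_panel, cam, foot}
4. stretcher@(0, 0, 0) [+y clear] — {back_panel, cam, foot, stretcher}
5. dowel@(-1, 0, 0) [-z clear] — {back_panel, cam, dowel, foot, stretcher}
6. runner@(0, 0, 1) [-x clear] — {back_panel, cam, dowel, foot, runner, stretcher}
7. drawer_front@(0, 0, 2) [+z clear] — {back_panel, cam, dowel, drawer_front, foot, runner, stretcher}
8. rail@(-1, 1, 0) [+y clear] — {back_panel, cam, dowel, drawer_front, foot, rail, runner, stretcher}
9. side_panel@(-1, 1, -1) [-y clear] — {back_panel, cam, dowel, drawer_front, foot, rail, runner, side_panel, stretcher}
10. divider@(0, 1, 0) [+y clear] — {back_panel, cam, divider, dowel, drawer_front, foot, rail, runner, side_panel, stretcher}

Valid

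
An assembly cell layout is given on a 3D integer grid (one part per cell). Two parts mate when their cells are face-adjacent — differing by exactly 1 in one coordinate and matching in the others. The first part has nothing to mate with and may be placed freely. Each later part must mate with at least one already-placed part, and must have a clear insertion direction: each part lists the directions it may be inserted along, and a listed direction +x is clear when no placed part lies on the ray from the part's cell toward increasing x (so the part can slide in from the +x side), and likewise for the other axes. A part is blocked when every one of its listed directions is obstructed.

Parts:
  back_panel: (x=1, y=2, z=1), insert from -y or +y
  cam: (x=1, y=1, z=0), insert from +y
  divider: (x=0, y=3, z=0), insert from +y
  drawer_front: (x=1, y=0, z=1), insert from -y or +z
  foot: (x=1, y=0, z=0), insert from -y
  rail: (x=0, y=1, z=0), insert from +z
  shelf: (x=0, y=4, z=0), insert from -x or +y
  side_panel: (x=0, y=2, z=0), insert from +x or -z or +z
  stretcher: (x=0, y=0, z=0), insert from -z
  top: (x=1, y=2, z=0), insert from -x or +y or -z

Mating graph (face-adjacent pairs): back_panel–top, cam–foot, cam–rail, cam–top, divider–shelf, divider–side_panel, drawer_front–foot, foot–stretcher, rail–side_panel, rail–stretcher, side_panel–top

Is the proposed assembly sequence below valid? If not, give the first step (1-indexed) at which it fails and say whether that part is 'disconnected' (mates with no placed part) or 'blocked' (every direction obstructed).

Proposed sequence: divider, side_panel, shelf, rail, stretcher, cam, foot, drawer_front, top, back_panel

Valid

1. divider@(0, 3, 0) [+y clear] — {divider}
2. side_panel@(0, 2, 0) [+x clear] — {divider, side_panel}
3. shelf@(0, 4, 0) [-x clear] — {divider, shelf, side_panel}
4. rail@(0, 1, 0) [+z clear] — {divider, rail, shelf, side_panel}
5. stretcher@(0, 0, 0) [-z clear] — {divider, rail, shelf, side_panel, stretcher}
6. cam@(1, 1, 0) [+y clear] — {cam, divider, rail, shelf, side_panel, stretcher}
7. foot@(1, 0, 0) [-y clear] — {cam, divider, foot, rail, shelf, side_panel, stretcher}
8. drawer_front@(1, 0, 1) [-y clear] — {cam, divider, drawer_front, foot, rail, shelf, side_panel, stretcher}
9. top@(1, 2, 0) [+y clear] — {cam, divider, drawer_front, foot, rail, shelf, side_panel, stretcher, top}
10. back_panel@(1, 2, 1) [+y clear] — {back_panel, cam, divider, drawer_front, foot, rail, shelf, side_panel, stretcher, top}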